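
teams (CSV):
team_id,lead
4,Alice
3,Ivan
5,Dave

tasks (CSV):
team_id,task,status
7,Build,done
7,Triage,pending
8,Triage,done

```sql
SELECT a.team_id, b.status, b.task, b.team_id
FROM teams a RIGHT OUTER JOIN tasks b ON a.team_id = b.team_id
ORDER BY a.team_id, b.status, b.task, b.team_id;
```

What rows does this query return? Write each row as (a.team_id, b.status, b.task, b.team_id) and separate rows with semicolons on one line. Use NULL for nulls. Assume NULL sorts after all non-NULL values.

RIGHT JOIN keeps every row from `tasks`; unmatched rows get NULL for `teams`'s columns.
Matching on a.team_id = b.team_id.
Matched pairs: 0; unmatched b rows kept: 3.

(NULL, done, Build, 7); (NULL, done, Triage, 8); (NULL, pending, Triage, 7)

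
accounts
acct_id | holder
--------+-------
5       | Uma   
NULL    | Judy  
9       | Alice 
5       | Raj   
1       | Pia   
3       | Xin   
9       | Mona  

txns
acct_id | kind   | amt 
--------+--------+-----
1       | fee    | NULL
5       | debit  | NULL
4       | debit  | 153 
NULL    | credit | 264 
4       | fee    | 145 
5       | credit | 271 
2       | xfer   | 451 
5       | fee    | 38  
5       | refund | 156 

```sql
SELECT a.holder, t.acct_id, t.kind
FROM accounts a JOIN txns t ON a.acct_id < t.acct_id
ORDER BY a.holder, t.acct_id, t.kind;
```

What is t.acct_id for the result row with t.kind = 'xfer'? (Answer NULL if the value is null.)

2

INNER JOIN keeps only pairs where the ON condition holds.
Matching on a.acct_id < t.acct_id. A NULL in a compared column never satisfies the condition.
- a (acct_id=5) has no partner → excluded.
- a (acct_id=NULL) has no partner → excluded.
- a (acct_id=9) has no partner → excluded.
- a (acct_id=5) has no partner → excluded.
- a (acct_id=1) pairs with 7 row(s) of t.
- a (acct_id=3) pairs with 6 row(s) of t.
- a (acct_id=9) has no partner → excluded.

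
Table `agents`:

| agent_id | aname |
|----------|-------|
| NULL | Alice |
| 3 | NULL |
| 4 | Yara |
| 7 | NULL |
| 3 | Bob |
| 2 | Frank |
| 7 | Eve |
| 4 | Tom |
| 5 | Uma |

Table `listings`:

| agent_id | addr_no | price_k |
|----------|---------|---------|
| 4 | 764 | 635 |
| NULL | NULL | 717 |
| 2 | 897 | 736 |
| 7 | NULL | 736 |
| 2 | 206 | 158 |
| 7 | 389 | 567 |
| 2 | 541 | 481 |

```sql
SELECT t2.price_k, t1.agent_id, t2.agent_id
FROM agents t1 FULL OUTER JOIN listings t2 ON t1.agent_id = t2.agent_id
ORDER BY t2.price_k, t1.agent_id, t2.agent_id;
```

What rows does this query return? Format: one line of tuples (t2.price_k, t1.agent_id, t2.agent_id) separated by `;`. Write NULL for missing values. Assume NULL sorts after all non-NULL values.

(158, 2, 2); (481, 2, 2); (567, 7, 7); (567, 7, 7); (635, 4, 4); (635, 4, 4); (717, NULL, NULL); (736, 2, 2); (736, 7, 7); (736, 7, 7); (NULL, 3, NULL); (NULL, 3, NULL); (NULL, 5, NULL); (NULL, NULL, NULL)

FULL OUTER JOIN keeps every row from both sides; unmatched rows get NULL for the other side's columns.
Matching on t1.agent_id = t2.agent_id. A NULL in a compared column never satisfies the condition.
Matched pairs: 9; unmatched t1 rows kept: 4; unmatched t2 rows kept: 1.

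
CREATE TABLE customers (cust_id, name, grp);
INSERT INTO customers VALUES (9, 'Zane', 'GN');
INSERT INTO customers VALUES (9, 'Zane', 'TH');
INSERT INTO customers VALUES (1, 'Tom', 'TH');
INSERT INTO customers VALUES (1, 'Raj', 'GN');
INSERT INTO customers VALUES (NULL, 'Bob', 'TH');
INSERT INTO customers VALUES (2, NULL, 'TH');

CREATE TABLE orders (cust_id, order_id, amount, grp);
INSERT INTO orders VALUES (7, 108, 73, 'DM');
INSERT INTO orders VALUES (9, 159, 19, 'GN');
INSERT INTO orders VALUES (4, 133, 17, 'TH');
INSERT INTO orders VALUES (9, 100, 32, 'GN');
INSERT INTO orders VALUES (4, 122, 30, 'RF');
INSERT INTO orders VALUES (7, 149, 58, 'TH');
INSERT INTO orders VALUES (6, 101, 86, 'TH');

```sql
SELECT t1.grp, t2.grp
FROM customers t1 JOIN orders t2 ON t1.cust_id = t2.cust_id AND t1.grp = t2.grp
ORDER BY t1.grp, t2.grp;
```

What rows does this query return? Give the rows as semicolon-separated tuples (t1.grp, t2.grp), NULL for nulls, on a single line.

(GN, GN); (GN, GN)

INNER JOIN keeps only pairs where the ON condition holds.
Matching on t1.cust_id = t2.cust_id AND t1.grp = t2.grp. A NULL in a compared column never satisfies the condition.
- t1[0] cust_id=9, grp=GN → 2 match(es) in t2 → 2 row(s).
- t1[1] cust_id=9, grp=TH → no match; dropped.
- t1[2] cust_id=1, grp=TH → no match; dropped.
- t1[3] cust_id=1, grp=GN → no match; dropped.
- t1[4] cust_id=NULL, grp=TH → no match; dropped.
- t1[5] cust_id=2, grp=TH → no match; dropped.
After projecting and ordering:
t1.grp | t2.grp
GN | GN
GN | GN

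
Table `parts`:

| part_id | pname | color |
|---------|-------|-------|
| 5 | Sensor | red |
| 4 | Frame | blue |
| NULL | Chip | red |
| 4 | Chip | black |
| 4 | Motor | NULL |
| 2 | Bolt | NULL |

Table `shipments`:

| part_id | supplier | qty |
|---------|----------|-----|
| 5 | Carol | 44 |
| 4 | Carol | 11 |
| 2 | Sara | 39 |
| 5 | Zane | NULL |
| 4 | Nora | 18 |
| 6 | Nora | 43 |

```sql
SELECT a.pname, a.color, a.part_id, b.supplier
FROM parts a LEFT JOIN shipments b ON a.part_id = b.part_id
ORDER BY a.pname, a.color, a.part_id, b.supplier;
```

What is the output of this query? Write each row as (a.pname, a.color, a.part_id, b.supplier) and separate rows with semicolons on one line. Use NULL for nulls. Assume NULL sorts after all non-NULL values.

(Bolt, NULL, 2, Sara); (Chip, black, 4, Carol); (Chip, black, 4, Nora); (Chip, red, NULL, NULL); (Frame, blue, 4, Carol); (Frame, blue, 4, Nora); (Motor, NULL, 4, Carol); (Motor, NULL, 4, Nora); (Sensor, red, 5, Carol); (Sensor, red, 5, Zane)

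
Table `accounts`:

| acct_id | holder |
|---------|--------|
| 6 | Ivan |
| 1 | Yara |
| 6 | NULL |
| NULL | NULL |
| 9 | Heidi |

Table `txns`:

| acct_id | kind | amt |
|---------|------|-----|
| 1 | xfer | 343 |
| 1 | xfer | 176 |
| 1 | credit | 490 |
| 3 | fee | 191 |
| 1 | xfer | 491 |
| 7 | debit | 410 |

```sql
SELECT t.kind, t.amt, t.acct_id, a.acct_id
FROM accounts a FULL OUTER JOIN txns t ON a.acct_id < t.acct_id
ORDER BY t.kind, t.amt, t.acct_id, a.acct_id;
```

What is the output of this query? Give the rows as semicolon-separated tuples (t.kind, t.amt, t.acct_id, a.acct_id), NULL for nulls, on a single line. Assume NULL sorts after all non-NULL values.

(credit, 490, 1, NULL); (debit, 410, 7, 1); (debit, 410, 7, 6); (debit, 410, 7, 6); (fee, 191, 3, 1); (xfer, 176, 1, NULL); (xfer, 343, 1, NULL); (xfer, 491, 1, NULL); (NULL, NULL, NULL, 9); (NULL, NULL, NULL, NULL)

FULL OUTER JOIN keeps every row from both sides; unmatched rows get NULL for the other side's columns.
Matching on a.acct_id < t.acct_id. A NULL in a compared column never satisfies the condition.
- a row (acct_id=6): matches 1 t row(s) → 1 output row(s).
- a row (acct_id=1): matches 2 t row(s) → 2 output row(s).
- a row (acct_id=6): matches 1 t row(s) → 1 output row(s).
- a row (acct_id=NULL): no match → kept, t columns NULL.
- a row (acct_id=9): no match → kept, t columns NULL.
- 4 t row(s) had no a match → kept, a columns NULL.
After projecting and ordering:
t.kind | t.amt | t.acct_id | a.acct_id
credit | 490 | 1 | NULL
debit | 410 | 7 | 1
debit | 410 | 7 | 6
debit | 410 | 7 | 6
fee | 191 | 3 | 1
xfer | 176 | 1 | NULL
xfer | 343 | 1 | NULL
xfer | 491 | 1 | NULL
NULL | NULL | NULL | 9
NULL | NULL | NULL | NULL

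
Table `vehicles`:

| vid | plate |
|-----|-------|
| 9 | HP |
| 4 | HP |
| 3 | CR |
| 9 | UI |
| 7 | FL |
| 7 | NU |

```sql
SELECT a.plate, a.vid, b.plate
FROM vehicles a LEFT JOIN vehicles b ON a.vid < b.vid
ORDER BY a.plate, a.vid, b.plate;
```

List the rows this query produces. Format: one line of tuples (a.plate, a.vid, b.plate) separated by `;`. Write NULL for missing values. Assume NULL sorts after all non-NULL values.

LEFT JOIN keeps every row from `vehicles a`; unmatched rows get NULL for `vehicles b`'s columns.
Matching on a.vid < b.vid.
- a row (vid=9): no match → kept, b columns NULL.
- a row (vid=4): matches 4 b row(s) → 4 output row(s).
- a row (vid=3): matches 5 b row(s) → 5 output row(s).
- a row (vid=9): no match → kept, b columns NULL.
- a row (vid=7): matches 2 b row(s) → 2 output row(s).
- a row (vid=7): matches 2 b row(s) → 2 output row(s).

(CR, 3, FL); (CR, 3, HP); (CR, 3, HP); (CR, 3, NU); (CR, 3, UI); (FL, 7, HP); (FL, 7, UI); (HP, 4, FL); (HP, 4, HP); (HP, 4, NU); (HP, 4, UI); (HP, 9, NULL); (NU, 7, HP); (NU, 7, UI); (UI, 9, NULL)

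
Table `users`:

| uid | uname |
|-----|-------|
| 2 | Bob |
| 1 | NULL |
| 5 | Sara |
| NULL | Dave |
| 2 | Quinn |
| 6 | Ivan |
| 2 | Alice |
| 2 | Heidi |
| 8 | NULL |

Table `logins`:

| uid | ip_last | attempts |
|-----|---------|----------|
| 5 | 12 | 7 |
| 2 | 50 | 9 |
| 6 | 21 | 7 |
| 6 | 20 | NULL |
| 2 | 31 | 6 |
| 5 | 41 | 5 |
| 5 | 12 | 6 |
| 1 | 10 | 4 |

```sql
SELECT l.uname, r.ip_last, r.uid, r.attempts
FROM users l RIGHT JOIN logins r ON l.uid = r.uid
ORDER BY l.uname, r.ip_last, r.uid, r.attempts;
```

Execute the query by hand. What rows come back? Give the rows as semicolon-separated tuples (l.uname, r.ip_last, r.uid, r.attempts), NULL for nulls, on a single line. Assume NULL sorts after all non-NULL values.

(Alice, 31, 2, 6); (Alice, 50, 2, 9); (Bob, 31, 2, 6); (Bob, 50, 2, 9); (Heidi, 31, 2, 6); (Heidi, 50, 2, 9); (Ivan, 20, 6, NULL); (Ivan, 21, 6, 7); (Quinn, 31, 2, 6); (Quinn, 50, 2, 9); (Sara, 12, 5, 6); (Sara, 12, 5, 7); (Sara, 41, 5, 5); (NULL, 10, 1, 4)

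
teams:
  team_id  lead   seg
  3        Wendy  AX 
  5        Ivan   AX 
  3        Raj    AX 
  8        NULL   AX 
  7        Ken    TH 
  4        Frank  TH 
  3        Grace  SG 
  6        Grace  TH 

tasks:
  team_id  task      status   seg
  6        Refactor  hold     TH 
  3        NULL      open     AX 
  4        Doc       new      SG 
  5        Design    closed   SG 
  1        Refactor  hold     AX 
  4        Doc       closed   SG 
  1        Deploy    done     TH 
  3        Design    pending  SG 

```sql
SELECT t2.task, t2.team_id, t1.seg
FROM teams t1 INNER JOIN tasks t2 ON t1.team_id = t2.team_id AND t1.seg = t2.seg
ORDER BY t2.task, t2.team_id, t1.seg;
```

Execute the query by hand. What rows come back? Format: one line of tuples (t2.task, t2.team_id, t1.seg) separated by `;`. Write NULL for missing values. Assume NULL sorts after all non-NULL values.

INNER JOIN keeps only pairs where the ON condition holds.
Matching on t1.team_id = t2.team_id AND t1.seg = t2.seg.
- t1 (team_id=3, seg=AX) pairs with 1 row(s) of t2.
- t1 (team_id=5, seg=AX) has no partner → excluded.
- t1 (team_id=3, seg=AX) pairs with 1 row(s) of t2.
- t1 (team_id=8, seg=AX) has no partner → excluded.
- t1 (team_id=7, seg=TH) has no partner → excluded.
- t1 (team_id=4, seg=TH) has no partner → excluded.
- t1 (team_id=3, seg=SG) pairs with 1 row(s) of t2.
- t1 (team_id=6, seg=TH) pairs with 1 row(s) of t2.
After projecting and ordering:
t2.task | t2.team_id | t1.seg
Design | 3 | SG
Refactor | 6 | TH
NULL | 3 | AX
NULL | 3 | AX

(Design, 3, SG); (Refactor, 6, TH); (NULL, 3, AX); (NULL, 3, AX)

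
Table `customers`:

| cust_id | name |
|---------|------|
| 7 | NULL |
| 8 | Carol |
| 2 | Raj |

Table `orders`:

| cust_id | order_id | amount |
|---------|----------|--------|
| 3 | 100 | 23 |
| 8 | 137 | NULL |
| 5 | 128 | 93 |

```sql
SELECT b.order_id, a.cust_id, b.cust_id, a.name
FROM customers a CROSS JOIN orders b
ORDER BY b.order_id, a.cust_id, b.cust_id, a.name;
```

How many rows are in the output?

9

CROSS JOIN pairs every row of `customers` with every row of `orders`: 3 × 3 = 9 rows.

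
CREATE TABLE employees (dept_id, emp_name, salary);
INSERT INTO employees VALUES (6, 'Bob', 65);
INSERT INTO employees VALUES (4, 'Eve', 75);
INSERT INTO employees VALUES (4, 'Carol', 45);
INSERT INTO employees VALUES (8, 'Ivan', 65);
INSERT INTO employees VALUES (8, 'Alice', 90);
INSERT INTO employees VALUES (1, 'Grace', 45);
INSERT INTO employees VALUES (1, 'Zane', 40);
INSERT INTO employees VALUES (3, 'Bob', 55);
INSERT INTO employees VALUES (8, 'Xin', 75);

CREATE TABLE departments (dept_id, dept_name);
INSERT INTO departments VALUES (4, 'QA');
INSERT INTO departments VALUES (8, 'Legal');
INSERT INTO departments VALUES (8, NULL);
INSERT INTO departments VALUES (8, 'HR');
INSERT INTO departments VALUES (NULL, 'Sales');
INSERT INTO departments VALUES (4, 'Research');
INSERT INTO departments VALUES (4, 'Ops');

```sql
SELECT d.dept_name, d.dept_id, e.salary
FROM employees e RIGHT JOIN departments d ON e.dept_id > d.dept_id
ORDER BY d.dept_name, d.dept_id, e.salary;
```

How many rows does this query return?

RIGHT JOIN keeps every row from `departments`; unmatched rows get NULL for `employees`'s columns.
Matching on e.dept_id > d.dept_id. A NULL in a compared column never satisfies the condition.
- e (dept_id=6) pairs with 3 row(s) of d.
- e (dept_id=4) has no partner in d.
- e (dept_id=4) has no partner in d.
- e (dept_id=8) pairs with 3 row(s) of d.
- e (dept_id=8) pairs with 3 row(s) of d.
- e (dept_id=1) has no partner in d.
- e (dept_id=1) has no partner in d.
- e (dept_id=3) has no partner in d.
- e (dept_id=8) pairs with 3 row(s) of d.
- plus 4 unmatched d row(s), each kept with NULL e columns.
Total: 12 matched + 4 padded = 16 rows.

16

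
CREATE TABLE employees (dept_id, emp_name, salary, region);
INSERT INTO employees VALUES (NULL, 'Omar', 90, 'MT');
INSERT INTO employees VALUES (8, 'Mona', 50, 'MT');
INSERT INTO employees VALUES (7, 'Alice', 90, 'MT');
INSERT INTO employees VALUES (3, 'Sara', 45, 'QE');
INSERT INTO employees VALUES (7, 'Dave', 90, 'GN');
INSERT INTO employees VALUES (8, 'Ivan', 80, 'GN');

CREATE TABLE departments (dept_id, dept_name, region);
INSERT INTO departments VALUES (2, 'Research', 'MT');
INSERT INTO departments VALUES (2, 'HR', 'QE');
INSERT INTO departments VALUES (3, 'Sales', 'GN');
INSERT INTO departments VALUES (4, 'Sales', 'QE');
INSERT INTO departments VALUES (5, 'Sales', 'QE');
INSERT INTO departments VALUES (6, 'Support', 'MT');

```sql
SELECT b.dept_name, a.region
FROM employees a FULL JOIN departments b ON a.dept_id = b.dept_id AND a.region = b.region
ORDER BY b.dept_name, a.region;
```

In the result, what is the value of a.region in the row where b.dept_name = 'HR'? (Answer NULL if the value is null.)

FULL OUTER JOIN keeps every row from both sides; unmatched rows get NULL for the other side's columns.
Matching on a.dept_id = b.dept_id AND a.region = b.region. A NULL in a compared column never satisfies the condition.
- a row (dept_id=NULL, region=MT): no match → kept, b columns NULL.
- a row (dept_id=8, region=MT): no match → kept, b columns NULL.
- a row (dept_id=7, region=MT): no match → kept, b columns NULL.
- a row (dept_id=3, region=QE): no match → kept, b columns NULL.
- a row (dept_id=7, region=GN): no match → kept, b columns NULL.
- a row (dept_id=8, region=GN): no match → kept, b columns NULL.
- 6 row(s) from b found no a partner → padded with NULL.

NULL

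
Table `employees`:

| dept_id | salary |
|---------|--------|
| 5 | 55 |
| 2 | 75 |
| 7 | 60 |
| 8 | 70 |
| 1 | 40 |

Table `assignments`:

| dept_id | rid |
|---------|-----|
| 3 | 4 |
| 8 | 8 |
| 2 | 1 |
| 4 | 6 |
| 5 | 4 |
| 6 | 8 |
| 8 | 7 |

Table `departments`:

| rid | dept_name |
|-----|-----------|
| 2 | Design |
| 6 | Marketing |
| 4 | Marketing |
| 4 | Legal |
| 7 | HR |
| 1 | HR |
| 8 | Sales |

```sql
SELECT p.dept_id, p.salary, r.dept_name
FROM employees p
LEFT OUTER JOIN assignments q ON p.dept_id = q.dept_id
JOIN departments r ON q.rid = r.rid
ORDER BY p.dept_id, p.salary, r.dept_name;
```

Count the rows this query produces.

Evaluate left to right. First `employees p LEFT JOIN assignments q` on dept_id: 6 row(s).
Then INNER JOIN `departments r` on rid: keep only rows whose q.rid appears in r.
Result: 5 row(s).

5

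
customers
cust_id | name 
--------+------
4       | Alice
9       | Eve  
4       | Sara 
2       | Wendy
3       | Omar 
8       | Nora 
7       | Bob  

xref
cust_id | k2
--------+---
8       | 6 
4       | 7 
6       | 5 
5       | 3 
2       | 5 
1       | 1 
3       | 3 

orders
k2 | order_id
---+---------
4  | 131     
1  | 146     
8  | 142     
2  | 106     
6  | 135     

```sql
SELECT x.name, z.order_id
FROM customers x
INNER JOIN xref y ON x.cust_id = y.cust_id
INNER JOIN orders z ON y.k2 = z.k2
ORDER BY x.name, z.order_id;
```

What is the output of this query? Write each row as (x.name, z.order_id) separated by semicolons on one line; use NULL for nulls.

(Nora, 135)

Joins associate left-to-right: customers INNER JOIN xref on cust_id gives 5 intermediate row(s).
Then INNER JOIN `orders z` on k2: keep only rows whose y.k2 appears in z.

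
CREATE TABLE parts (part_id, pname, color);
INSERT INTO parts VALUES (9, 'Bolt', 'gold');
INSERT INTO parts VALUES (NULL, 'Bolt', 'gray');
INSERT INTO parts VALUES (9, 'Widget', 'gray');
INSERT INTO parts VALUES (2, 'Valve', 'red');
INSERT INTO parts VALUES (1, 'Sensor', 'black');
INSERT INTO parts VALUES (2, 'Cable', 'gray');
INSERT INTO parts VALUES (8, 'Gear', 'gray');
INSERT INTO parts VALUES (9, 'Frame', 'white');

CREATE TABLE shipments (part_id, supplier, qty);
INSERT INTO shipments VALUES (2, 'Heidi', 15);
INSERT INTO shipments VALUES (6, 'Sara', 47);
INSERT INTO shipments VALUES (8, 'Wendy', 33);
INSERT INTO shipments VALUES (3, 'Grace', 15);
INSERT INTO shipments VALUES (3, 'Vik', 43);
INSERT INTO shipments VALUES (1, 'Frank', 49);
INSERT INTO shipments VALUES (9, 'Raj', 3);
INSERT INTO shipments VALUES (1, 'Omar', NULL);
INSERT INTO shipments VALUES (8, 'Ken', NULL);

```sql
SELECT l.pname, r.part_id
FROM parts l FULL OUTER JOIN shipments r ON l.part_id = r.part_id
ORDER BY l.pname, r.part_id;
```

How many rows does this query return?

13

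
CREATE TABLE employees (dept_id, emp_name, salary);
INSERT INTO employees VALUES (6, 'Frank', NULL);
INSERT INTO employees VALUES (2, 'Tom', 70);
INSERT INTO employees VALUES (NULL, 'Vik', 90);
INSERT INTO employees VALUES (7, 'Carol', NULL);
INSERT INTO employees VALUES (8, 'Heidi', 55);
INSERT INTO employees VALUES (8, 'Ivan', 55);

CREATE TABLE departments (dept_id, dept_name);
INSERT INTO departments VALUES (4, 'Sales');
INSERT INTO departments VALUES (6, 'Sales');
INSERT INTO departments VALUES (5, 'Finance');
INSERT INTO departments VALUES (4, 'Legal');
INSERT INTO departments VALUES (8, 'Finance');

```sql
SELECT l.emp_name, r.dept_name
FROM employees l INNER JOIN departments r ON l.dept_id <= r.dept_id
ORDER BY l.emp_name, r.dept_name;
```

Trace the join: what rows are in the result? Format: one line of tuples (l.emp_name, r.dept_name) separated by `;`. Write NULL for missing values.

(Carol, Finance); (Frank, Finance); (Frank, Sales); (Heidi, Finance); (Ivan, Finance); (Tom, Finance); (Tom, Finance); (Tom, Legal); (Tom, Sales); (Tom, Sales)

INNER JOIN keeps only pairs where the ON condition holds.
Matching on l.dept_id <= r.dept_id. A NULL in a compared column never satisfies the condition.
- l (dept_id=6) pairs with 2 row(s) of r.
- l (dept_id=2) pairs with 5 row(s) of r.
- l (dept_id=NULL) has no partner → excluded.
- l (dept_id=7) pairs with 1 row(s) of r.
- l (dept_id=8) pairs with 1 row(s) of r.
- l (dept_id=8) pairs with 1 row(s) of r.
After projecting and ordering:
l.emp_name | r.dept_name
Carol | Finance
Frank | Finance
Frank | Sales
Heidi | Finance
Ivan | Finance
Tom | Finance
Tom | Finance
Tom | Legal
Tom | Sales
Tom | Sales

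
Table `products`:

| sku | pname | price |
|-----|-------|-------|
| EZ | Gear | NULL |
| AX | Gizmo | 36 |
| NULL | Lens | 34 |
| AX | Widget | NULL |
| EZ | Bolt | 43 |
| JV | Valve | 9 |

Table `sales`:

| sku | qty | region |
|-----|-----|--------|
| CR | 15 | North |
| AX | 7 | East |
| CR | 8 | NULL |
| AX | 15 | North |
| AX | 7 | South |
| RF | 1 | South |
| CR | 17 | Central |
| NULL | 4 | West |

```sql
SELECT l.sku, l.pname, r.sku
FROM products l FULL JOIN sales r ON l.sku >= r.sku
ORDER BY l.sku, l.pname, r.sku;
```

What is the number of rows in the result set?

27

FULL OUTER JOIN keeps every row from both sides; unmatched rows get NULL for the other side's columns.
Matching on l.sku >= r.sku. A NULL in a compared column never satisfies the condition.
- l row (sku=EZ): matches 6 r row(s) → 6 output row(s).
- l row (sku=AX): matches 3 r row(s) → 3 output row(s).
- l row (sku=NULL): no match → kept, r columns NULL.
- l row (sku=AX): matches 3 r row(s) → 3 output row(s).
- l row (sku=EZ): matches 6 r row(s) → 6 output row(s).
- l row (sku=JV): matches 6 r row(s) → 6 output row(s).
- 2 r row(s) had no l match → kept, l columns NULL.
Total: 24 matched + 3 padded = 27 rows.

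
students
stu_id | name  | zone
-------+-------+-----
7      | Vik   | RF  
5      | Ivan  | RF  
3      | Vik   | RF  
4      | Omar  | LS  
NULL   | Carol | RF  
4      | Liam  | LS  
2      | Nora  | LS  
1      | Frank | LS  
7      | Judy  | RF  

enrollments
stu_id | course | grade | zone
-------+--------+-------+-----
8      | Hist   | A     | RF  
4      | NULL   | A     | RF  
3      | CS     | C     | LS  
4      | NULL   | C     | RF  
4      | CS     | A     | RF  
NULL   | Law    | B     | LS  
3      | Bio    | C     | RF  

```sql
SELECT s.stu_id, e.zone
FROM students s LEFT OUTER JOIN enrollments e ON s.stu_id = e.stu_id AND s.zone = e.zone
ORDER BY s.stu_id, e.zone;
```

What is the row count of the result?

9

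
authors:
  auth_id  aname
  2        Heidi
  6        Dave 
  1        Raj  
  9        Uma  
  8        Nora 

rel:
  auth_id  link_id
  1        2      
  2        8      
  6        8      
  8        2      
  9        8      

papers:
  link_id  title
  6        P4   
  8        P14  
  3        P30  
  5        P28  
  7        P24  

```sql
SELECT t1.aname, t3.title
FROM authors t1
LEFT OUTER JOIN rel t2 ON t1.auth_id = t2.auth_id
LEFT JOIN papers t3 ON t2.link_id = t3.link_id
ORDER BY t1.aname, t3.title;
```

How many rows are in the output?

Step 1 — t1 LEFT JOIN t2 on auth_id → 5 row(s).
Then LEFT JOIN `papers t3` on link_id: each of those 5 rows is kept; rows whose t2.link_id has no match in t3 get NULL for t3's columns.
Result: 5 row(s).

5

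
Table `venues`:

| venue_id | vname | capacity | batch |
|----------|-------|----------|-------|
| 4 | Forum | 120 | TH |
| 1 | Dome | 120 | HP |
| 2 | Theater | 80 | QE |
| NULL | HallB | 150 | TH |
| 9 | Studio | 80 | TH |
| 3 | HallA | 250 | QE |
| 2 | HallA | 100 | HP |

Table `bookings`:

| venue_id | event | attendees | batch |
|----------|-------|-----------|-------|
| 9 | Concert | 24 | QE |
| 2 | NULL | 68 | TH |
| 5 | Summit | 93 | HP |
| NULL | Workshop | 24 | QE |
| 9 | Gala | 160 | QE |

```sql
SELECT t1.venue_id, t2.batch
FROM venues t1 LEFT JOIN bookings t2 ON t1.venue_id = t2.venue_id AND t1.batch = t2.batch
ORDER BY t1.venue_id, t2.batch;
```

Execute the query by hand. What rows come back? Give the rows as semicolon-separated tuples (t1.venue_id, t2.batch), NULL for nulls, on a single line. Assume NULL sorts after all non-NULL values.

LEFT JOIN keeps every row from `venues`; unmatched rows get NULL for `bookings`'s columns.
Matching on t1.venue_id = t2.venue_id AND t1.batch = t2.batch. A NULL in a compared column never satisfies the condition.
- t1 (venue_id=4, batch=TH) has no partner → padded with NULL.
- t1 (venue_id=1, batch=HP) has no partner → padded with NULL.
- t1 (venue_id=2, batch=QE) has no partner → padded with NULL.
- t1 (venue_id=NULL, batch=TH) has no partner → padded with NULL.
- t1 (venue_id=9, batch=TH) has no partner → padded with NULL.
- t1 (venue_id=3, batch=QE) has no partner → padded with NULL.
- t1 (venue_id=2, batch=HP) has no partner → padded with NULL.
After projecting and ordering:
t1.venue_id | t2.batch
1 | NULL
2 | NULL
2 | NULL
3 | NULL
4 | NULL
9 | NULL
NULL | NULL

(1, NULL); (2, NULL); (2, NULL); (3, NULL); (4, NULL); (9, NULL); (NULL, NULL)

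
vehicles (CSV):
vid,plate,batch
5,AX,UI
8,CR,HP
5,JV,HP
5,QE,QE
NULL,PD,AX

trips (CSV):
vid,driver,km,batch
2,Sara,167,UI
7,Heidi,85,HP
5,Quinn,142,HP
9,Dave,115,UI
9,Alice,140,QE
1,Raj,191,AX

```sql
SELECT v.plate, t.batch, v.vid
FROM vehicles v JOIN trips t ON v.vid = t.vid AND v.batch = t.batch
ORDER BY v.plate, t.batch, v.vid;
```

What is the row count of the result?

1

INNER JOIN keeps only pairs where the ON condition holds.
Matching on v.vid = t.vid AND v.batch = t.batch. A NULL in a compared column never satisfies the condition.
Matched pairs: 1.
Total: 1 rows.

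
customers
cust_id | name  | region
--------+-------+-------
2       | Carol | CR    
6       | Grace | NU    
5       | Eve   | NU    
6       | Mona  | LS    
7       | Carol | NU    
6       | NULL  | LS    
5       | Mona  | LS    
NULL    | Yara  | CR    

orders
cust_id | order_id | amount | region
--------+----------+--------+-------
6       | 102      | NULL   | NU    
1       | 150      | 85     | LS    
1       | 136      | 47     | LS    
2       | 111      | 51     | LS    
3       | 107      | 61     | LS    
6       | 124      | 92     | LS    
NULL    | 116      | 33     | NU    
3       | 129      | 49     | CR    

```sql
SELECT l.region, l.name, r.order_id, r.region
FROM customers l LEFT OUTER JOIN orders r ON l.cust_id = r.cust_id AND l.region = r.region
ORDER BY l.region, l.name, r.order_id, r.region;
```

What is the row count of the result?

8

LEFT JOIN keeps every row from `customers`; unmatched rows get NULL for `orders`'s columns.
Matching on l.cust_id = r.cust_id AND l.region = r.region. A NULL in a compared column never satisfies the condition.
- l[0] cust_id=2, region=CR → no match; kept with NULLs on the r side.
- l[1] cust_id=6, region=NU → 1 match(es) in r → 1 row(s).
- l[2] cust_id=5, region=NU → no match; kept with NULLs on the r side.
- l[3] cust_id=6, region=LS → 1 match(es) in r → 1 row(s).
- l[4] cust_id=7, region=NU → no match; kept with NULLs on the r side.
- l[5] cust_id=6, region=LS → 1 match(es) in r → 1 row(s).
- l[6] cust_id=5, region=LS → no match; kept with NULLs on the r side.
- l[7] cust_id=NULL, region=CR → no match; kept with NULLs on the r side.
Total: 3 matched + 5 padded = 8 rows.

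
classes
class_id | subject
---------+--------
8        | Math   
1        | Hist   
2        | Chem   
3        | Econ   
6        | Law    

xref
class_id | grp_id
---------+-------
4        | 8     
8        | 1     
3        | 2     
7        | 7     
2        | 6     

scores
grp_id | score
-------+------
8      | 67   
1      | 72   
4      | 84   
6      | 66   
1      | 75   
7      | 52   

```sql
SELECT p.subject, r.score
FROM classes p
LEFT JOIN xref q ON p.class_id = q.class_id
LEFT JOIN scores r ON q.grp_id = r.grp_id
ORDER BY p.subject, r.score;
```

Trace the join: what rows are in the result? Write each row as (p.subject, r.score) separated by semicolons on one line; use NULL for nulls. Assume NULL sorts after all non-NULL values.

Step 1 — p LEFT JOIN q on class_id → 5 row(s).
Then LEFT JOIN `scores r` on grp_id: each of those 5 rows is kept; rows whose q.grp_id has no match in r get NULL for r's columns.

(Chem, 66); (Econ, NULL); (Hist, NULL); (Law, NULL); (Math, 72); (Math, 75)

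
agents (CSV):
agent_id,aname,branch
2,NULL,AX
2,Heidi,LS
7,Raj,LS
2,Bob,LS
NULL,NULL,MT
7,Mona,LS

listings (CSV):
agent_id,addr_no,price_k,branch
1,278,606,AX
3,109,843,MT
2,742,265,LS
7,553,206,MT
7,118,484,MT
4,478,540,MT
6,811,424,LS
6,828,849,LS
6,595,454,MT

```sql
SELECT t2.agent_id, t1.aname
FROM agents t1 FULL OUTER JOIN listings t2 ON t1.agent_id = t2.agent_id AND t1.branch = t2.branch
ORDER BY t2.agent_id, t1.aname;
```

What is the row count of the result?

FULL OUTER JOIN keeps every row from both sides; unmatched rows get NULL for the other side's columns.
Matching on t1.agent_id = t2.agent_id AND t1.branch = t2.branch. A NULL in a compared column never satisfies the condition.
- t1 (agent_id=2, branch=AX) has no partner → padded with NULL.
- t1 (agent_id=2, branch=LS) pairs with 1 row(s) of t2.
- t1 (agent_id=7, branch=LS) has no partner → padded with NULL.
- t1 (agent_id=2, branch=LS) pairs with 1 row(s) of t2.
- t1 (agent_id=NULL, branch=MT) has no partner → padded with NULL.
- t1 (agent_id=7, branch=LS) has no partner → padded with NULL.
- plus 8 unmatched t2 row(s), each kept with NULL t1 columns.
Total: 2 matched + 12 padded = 14 rows.

14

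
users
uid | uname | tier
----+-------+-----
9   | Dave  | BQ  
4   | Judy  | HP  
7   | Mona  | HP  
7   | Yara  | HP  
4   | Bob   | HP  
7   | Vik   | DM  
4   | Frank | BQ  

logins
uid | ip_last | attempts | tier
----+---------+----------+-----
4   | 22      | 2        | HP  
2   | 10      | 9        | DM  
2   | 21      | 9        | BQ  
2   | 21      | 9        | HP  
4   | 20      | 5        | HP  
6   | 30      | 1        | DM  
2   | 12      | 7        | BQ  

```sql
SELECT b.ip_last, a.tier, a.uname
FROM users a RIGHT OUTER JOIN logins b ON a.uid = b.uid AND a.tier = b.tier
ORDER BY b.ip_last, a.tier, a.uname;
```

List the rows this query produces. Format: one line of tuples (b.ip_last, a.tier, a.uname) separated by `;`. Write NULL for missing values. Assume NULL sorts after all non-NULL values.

(10, NULL, NULL); (12, NULL, NULL); (20, HP, Bob); (20, HP, Judy); (21, NULL, NULL); (21, NULL, NULL); (22, HP, Bob); (22, HP, Judy); (30, NULL, NULL)

RIGHT JOIN keeps every row from `logins`; unmatched rows get NULL for `users`'s columns.
Matching on a.uid = b.uid AND a.tier = b.tier.
Matched pairs: 4; unmatched b rows kept: 5.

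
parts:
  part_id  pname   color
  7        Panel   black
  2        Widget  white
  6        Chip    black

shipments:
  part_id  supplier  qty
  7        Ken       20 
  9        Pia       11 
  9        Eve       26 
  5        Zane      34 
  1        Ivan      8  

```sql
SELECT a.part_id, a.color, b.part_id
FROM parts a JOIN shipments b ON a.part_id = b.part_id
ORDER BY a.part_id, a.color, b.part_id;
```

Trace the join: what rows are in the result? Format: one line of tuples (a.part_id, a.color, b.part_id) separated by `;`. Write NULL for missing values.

(7, black, 7)

INNER JOIN keeps only pairs where the ON condition holds.
Matching on a.part_id = b.part_id.
- a row (part_id=7): matches 1 b row(s) → 1 output row(s).
- a row (part_id=2): no match → dropped.
- a row (part_id=6): no match → dropped.
After projecting and ordering:
a.part_id | a.color | b.part_id
7 | black | 7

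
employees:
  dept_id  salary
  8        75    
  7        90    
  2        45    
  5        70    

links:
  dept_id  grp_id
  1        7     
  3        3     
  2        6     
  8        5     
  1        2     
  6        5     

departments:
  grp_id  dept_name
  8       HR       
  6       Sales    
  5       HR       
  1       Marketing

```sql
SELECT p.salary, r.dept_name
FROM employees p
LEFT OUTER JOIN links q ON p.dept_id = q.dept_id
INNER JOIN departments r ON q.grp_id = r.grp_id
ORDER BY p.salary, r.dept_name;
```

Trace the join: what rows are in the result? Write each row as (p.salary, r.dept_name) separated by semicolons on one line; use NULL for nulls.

(45, Sales); (75, HR)

Step 1 — p LEFT JOIN q on dept_id → 4 row(s).
Then INNER JOIN `departments r` on grp_id: keep only rows whose q.grp_id appears in r.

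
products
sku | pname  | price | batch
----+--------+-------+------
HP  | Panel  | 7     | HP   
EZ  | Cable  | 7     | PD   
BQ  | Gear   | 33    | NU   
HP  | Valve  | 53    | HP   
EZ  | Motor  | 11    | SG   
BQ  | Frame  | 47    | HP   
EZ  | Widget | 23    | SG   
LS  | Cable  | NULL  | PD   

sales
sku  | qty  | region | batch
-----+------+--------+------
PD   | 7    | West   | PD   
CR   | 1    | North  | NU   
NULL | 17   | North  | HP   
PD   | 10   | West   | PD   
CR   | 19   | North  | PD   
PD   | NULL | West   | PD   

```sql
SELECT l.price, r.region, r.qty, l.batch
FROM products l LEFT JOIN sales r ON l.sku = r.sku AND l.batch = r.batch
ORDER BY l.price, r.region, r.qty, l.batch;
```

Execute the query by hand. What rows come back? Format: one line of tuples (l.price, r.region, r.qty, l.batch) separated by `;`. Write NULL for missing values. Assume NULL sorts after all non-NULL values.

(7, NULL, NULL, HP); (7, NULL, NULL, PD); (11, NULL, NULL, SG); (23, NULL, NULL, SG); (33, NULL, NULL, NU); (47, NULL, NULL, HP); (53, NULL, NULL, HP); (NULL, NULL, NULL, PD)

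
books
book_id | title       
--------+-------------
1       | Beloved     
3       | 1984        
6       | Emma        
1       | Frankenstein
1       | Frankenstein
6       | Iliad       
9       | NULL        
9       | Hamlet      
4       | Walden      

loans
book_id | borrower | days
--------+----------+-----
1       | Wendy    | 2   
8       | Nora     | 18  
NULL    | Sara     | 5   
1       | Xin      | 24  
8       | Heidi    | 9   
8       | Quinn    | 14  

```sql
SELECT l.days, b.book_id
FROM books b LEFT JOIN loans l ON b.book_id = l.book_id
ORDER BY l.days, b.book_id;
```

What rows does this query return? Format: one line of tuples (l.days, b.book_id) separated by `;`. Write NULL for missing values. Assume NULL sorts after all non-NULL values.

(2, 1); (2, 1); (2, 1); (24, 1); (24, 1); (24, 1); (NULL, 3); (NULL, 4); (NULL, 6); (NULL, 6); (NULL, 9); (NULL, 9)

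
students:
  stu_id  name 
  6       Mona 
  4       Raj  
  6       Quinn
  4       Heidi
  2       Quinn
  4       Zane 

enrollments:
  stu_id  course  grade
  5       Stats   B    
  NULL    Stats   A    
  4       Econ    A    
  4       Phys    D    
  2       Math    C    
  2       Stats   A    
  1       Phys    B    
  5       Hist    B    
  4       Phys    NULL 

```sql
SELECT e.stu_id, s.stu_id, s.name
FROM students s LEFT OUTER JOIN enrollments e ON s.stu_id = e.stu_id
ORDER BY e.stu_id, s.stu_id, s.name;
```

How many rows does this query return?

LEFT JOIN keeps every row from `students`; unmatched rows get NULL for `enrollments`'s columns.
Matching on s.stu_id = e.stu_id. A NULL in a compared column never satisfies the condition.
Matched pairs: 11; unmatched s rows kept: 2.
Total: 11 matched + 2 padded = 13 rows.

13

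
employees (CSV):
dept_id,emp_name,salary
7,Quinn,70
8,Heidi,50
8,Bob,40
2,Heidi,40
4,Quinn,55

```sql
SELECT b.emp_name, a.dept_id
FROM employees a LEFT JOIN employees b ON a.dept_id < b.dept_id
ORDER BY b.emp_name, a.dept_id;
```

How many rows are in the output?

LEFT JOIN keeps every row from `employees a`; unmatched rows get NULL for `employees b`'s columns.
Matching on a.dept_id < b.dept_id.
Matched pairs: 9; unmatched a rows kept: 2.
Total: 9 matched + 2 padded = 11 rows.

11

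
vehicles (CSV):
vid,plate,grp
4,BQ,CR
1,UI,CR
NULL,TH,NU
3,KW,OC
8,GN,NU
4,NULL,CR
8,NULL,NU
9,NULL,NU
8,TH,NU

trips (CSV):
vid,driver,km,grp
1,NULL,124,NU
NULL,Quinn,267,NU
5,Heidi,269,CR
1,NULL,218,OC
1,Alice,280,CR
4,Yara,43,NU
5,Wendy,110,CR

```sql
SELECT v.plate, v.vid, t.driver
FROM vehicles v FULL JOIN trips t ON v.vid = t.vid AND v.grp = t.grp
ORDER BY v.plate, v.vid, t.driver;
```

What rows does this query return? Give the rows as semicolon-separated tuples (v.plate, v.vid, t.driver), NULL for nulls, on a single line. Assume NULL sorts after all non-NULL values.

FULL OUTER JOIN keeps every row from both sides; unmatched rows get NULL for the other side's columns.
Matching on v.vid = t.vid AND v.grp = t.grp. A NULL in a compared column never satisfies the condition.
- v row (vid=4, grp=CR): no match → kept, t columns NULL.
- v row (vid=1, grp=CR): matches 1 t row(s) → 1 output row(s).
- v row (vid=NULL, grp=NU): no match → kept, t columns NULL.
- v row (vid=3, grp=OC): no match → kept, t columns NULL.
- v row (vid=8, grp=NU): no match → kept, t columns NULL.
- v row (vid=4, grp=CR): no match → kept, t columns NULL.
- v row (vid=8, grp=NU): no match → kept, t columns NULL.
- v row (vid=9, grp=NU): no match → kept, t columns NULL.
- v row (vid=8, grp=NU): no match → kept, t columns NULL.
- 6 row(s) from t found no v partner → padded with NULL.

(BQ, 4, NULL); (GN, 8, NULL); (KW, 3, NULL); (TH, 8, NULL); (TH, NULL, NULL); (UI, 1, Alice); (NULL, 4, NULL); (NULL, 8, NULL); (NULL, 9, NULL); (NULL, NULL, Heidi); (NULL, NULL, Quinn); (NULL, NULL, Wendy); (NULL, NULL, Yara); (NULL, NULL, NULL); (NULL, NULL, NULL)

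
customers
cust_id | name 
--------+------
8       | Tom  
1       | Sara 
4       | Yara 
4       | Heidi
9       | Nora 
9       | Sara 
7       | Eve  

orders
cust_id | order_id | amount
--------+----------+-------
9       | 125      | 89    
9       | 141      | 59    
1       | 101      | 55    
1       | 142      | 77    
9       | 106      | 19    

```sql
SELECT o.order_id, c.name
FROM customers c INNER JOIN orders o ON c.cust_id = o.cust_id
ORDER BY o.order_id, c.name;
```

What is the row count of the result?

8

INNER JOIN keeps only pairs where the ON condition holds.
Matching on c.cust_id = o.cust_id.
- c row (cust_id=8): no match → dropped.
- c row (cust_id=1): matches 2 o row(s) → 2 output row(s).
- c row (cust_id=4): no match → dropped.
- c row (cust_id=4): no match → dropped.
- c row (cust_id=9): matches 3 o row(s) → 3 output row(s).
- c row (cust_id=9): matches 3 o row(s) → 3 output row(s).
- c row (cust_id=7): no match → dropped.
Total: 8 rows.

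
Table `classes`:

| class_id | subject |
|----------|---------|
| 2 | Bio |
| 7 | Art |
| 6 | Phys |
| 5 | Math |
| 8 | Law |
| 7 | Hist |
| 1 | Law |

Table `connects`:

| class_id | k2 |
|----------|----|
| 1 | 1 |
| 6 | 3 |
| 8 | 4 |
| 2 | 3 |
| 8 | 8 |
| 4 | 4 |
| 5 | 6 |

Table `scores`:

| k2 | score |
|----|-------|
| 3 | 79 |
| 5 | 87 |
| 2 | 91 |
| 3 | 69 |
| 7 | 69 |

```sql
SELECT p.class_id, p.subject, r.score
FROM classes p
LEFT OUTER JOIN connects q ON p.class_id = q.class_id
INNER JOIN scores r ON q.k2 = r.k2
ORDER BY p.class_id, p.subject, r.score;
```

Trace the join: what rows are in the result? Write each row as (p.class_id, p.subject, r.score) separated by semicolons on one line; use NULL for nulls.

(2, Bio, 69); (2, Bio, 79); (6, Phys, 69); (6, Phys, 79)

Evaluate left to right. First `classes p LEFT JOIN connects q` on class_id: 8 row(s).
Then INNER JOIN `scores r` on k2: keep only rows whose q.k2 appears in r.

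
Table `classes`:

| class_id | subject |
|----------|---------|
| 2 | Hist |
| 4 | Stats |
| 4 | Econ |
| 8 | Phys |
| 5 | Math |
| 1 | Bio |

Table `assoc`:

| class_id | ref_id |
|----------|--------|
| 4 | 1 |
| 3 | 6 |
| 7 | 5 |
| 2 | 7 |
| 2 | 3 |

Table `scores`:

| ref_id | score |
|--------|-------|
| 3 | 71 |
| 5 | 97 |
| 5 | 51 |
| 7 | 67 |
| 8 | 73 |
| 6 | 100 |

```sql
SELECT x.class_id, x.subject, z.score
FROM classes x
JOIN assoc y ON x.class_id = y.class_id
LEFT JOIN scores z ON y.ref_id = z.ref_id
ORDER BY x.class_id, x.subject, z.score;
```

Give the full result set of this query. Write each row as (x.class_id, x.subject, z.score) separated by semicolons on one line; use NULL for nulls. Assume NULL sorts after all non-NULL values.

Joins associate left-to-right: classes INNER JOIN assoc on class_id gives 4 intermediate row(s).
Then LEFT JOIN `scores z` on ref_id: each of those 4 rows is kept; rows whose y.ref_id has no match in z get NULL for z's columns.

(2, Hist, 67); (2, Hist, 71); (4, Econ, NULL); (4, Stats, NULL)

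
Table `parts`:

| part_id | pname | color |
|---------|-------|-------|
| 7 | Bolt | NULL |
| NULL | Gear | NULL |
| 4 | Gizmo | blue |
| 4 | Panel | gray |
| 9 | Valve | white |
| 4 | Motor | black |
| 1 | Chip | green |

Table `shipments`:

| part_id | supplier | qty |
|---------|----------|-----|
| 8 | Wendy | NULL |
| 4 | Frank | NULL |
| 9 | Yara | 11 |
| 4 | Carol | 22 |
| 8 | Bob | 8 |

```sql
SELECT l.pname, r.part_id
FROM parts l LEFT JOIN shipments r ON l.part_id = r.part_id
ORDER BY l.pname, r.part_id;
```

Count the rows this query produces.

10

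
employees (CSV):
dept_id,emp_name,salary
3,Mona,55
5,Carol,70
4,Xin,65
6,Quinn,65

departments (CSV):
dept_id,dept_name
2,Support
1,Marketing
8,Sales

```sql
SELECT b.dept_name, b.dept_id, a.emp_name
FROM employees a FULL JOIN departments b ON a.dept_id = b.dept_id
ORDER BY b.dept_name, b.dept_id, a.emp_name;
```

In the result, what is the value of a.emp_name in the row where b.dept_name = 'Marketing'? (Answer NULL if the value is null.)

FULL OUTER JOIN keeps every row from both sides; unmatched rows get NULL for the other side's columns.
Matching on a.dept_id = b.dept_id.
- a[0] dept_id=3 → no match; kept with NULLs on the b side.
- a[1] dept_id=5 → no match; kept with NULLs on the b side.
- a[2] dept_id=4 → no match; kept with NULLs on the b side.
- a[3] dept_id=6 → no match; kept with NULLs on the b side.
- 3 b row(s) had no a match → kept, a columns NULL.

NULL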